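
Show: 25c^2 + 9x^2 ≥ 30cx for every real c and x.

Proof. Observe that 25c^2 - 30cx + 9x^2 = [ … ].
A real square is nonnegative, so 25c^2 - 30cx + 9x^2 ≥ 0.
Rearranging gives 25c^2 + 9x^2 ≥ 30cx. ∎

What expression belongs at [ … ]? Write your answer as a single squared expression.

(5c - 3x)^2

25c^2 - 30cx + 9x^2 is a perfect-square trinomial: the outer terms are (5c)^2 and (3x)^2, and the cross term is -2·5c·3x.
So 25c^2 - 30cx + 9x^2 = (5c - 3x)^2 ≥ 0.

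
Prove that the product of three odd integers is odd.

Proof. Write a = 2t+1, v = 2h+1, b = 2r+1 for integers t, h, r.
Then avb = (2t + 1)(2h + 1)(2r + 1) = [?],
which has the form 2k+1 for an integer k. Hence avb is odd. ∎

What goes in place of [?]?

2(4hrt + 2hr + 2ht + h + 2rt + r + t) + 1

Expanding: (2t + 1)(2h + 1)(2r + 1) = 8hrt + 4hr + 4ht + 2h + 4rt + 2r + 2t + 1.
Every term except the constant is even, so this is 2(4hrt + 2hr + 2ht + h + 2rt + r + t) + 1,
and 4hrt + 2hr + 2ht + h + 2rt + r + t ∈ ℤ gives the required form.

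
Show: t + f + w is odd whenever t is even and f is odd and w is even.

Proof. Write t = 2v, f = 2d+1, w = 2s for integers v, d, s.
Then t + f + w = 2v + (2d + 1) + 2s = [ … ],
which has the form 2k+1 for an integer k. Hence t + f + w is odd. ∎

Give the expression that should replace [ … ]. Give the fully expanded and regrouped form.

2(d + s + v) + 1

2v + (2d + 1) + 2s = 2d + 2s + 2v + 1
= 2(d + s + v) + 1.
Since d + s + v is an integer, the sum is of the form 2k+1 for an integer k.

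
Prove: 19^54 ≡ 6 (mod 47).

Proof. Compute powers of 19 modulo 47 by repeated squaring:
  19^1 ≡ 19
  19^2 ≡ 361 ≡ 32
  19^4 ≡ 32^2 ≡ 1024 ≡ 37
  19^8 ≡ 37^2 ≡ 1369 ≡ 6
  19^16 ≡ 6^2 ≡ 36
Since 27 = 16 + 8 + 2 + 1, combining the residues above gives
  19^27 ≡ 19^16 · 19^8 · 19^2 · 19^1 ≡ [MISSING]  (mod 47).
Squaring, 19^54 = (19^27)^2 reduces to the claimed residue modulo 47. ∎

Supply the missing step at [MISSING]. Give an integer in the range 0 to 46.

19^16 · 19^8 · 19^2 · 19^1 ≡ 36 · 6 · 32 · 19 = 131328.
131328 mod 47 = 10, so 19^27 ≡ 10 (mod 47).

10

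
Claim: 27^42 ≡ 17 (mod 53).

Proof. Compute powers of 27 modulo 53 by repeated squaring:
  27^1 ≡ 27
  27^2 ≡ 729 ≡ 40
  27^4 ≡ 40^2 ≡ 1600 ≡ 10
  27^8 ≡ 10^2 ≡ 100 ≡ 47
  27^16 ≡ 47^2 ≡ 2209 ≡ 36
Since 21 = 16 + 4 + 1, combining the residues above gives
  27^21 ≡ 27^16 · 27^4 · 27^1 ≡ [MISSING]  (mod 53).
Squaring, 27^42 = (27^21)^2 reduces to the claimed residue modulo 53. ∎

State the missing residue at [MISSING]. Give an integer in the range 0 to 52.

Multiply the listed residues: 36 · 10 · 27 = 360 → 9720.
Reducing modulo 53: 9720 = 183·53 + 21, so 27^21 ≡ 21.

21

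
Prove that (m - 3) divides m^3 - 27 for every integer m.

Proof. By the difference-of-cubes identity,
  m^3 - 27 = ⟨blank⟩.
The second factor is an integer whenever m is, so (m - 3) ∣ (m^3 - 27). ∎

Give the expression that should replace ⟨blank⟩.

(m - 3)(m^2 + 3m + 9)

Polynomial division of m^3 - 27 by m - 3 leaves remainder 0 and quotient m^2 + 3m + 9.
Hence m^3 - 27 = (m - 3)(m^2 + 3m + 9).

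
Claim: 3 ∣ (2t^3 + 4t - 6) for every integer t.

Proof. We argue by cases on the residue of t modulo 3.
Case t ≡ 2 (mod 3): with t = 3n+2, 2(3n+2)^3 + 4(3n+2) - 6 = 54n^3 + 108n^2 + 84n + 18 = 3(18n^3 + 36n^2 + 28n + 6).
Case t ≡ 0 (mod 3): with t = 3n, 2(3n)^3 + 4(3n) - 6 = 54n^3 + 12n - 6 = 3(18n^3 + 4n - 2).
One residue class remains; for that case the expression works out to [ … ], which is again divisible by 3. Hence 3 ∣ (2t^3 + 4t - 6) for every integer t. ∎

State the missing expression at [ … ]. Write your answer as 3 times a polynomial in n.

3(18n^3 + 18n^2 + 10n)

Only t ≡ 1 (mod 3) is unaccounted for. Put t = 3n+1:
2(3n+1)^3 + 4(3n+1) - 6 expands to 54n^3 + 54n^2 + 30n,
and factoring out 3 leaves 3(18n^3 + 18n^2 + 10n).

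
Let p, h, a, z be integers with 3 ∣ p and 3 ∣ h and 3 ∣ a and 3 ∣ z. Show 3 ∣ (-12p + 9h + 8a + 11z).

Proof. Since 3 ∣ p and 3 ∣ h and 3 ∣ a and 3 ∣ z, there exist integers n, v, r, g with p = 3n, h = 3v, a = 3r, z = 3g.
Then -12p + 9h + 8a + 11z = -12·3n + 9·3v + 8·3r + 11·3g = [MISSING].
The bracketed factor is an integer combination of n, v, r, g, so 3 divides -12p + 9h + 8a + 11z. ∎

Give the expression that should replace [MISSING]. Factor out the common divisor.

Pull the common 3 out of every term: -12·3n + 9·3v + 8·3r + 11·3g = 3(11g - 12n + 8r + 9v).
11g - 12n + 8r + 9v is an integer, which exhibits the divisibility.

3(11g - 12n + 8r + 9v)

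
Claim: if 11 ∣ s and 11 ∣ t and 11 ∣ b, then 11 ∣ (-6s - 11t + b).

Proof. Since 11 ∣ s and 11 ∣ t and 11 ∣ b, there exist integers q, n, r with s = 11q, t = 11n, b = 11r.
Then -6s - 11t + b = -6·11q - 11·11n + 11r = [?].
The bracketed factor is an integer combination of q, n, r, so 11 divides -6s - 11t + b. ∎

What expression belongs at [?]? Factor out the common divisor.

11(-11n - 6q + r)

Pull the common 11 out of every term: -6·11q - 11·11n + 11r = 11(-11n - 6q + r).
-11n - 6q + r is an integer, which exhibits the divisibility.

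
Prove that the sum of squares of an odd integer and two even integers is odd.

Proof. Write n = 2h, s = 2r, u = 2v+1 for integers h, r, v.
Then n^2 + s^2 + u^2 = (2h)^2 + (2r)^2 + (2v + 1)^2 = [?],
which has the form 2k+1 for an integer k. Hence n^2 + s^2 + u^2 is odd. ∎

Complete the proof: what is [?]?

Expanding: (2h)^2 + (2r)^2 + (2v + 1)^2 = 4h^2 + 4r^2 + 4v^2 + 4v + 1.
Every term except the constant is even, so this is 2(2h^2 + 2r^2 + 2v^2 + 2v) + 1,
and 2h^2 + 2r^2 + 2v^2 + 2v ∈ ℤ gives the required form.

2(2h^2 + 2r^2 + 2v^2 + 2v) + 1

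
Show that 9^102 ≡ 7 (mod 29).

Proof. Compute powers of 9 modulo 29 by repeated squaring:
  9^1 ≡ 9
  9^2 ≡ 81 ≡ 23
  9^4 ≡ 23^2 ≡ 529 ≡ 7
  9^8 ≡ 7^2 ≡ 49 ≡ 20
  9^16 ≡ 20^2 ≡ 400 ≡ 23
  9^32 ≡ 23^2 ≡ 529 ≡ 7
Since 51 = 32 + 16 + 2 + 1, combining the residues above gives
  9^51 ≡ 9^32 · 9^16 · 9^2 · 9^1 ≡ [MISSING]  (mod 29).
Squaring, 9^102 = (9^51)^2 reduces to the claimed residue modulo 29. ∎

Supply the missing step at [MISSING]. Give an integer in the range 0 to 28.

6

9^32 · 9^16 · 9^2 · 9^1 ≡ 7 · 23 · 23 · 9 = 33327.
33327 mod 29 = 6, so 9^51 ≡ 6 (mod 29).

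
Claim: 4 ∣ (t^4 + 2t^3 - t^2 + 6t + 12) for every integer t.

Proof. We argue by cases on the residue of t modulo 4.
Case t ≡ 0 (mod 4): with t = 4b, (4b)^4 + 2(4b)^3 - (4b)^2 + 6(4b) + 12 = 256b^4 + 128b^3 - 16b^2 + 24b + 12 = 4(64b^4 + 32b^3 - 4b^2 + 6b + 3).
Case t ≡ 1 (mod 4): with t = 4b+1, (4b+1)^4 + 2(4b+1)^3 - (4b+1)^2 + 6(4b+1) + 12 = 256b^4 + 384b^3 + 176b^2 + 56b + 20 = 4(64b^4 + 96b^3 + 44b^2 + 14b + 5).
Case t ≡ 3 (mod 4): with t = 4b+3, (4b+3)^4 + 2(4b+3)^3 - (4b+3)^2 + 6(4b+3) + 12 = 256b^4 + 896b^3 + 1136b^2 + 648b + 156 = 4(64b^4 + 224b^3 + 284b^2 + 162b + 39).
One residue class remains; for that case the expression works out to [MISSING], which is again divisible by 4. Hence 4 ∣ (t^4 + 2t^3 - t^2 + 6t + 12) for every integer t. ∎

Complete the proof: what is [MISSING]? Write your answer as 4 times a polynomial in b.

4(64b^4 + 160b^3 + 140b^2 + 58b + 13)

Only t ≡ 2 (mod 4) is unaccounted for. Put t = 4b+2:
(4b+2)^4 + 2(4b+2)^3 - (4b+2)^2 + 6(4b+2) + 12 expands to 256b^4 + 640b^3 + 560b^2 + 232b + 52,
and factoring out 4 leaves 4(64b^4 + 160b^3 + 140b^2 + 58b + 13).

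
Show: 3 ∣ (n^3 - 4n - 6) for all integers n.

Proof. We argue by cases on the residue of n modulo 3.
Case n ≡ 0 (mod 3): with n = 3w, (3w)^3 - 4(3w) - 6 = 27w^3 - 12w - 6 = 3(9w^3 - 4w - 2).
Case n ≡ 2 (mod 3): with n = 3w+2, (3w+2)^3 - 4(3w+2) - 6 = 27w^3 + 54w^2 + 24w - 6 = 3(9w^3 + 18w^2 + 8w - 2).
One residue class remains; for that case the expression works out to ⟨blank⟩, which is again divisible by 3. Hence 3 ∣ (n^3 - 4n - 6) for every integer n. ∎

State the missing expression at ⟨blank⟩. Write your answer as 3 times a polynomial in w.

3(9w^3 + 9w^2 - w - 3)

The residues treated are {0, 2}, so the missing case is n ≡ 1 (mod 3); write n = 3w+1.
Then (3w+1)^3 - 4(3w+1) - 6 = 27w^3 + 27w^2 - 3w - 9 = 3(9w^3 + 9w^2 - w - 3).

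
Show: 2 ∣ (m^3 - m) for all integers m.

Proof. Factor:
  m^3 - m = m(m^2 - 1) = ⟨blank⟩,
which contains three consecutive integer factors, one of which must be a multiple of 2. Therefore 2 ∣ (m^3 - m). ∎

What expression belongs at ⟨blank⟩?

(m - 1)m(m + 1)

m(m^2 - 1) = m(m - 1)(m + 1) = (m - 1)m(m + 1).
These three factors are consecutive integers, so their product is divisible by 2.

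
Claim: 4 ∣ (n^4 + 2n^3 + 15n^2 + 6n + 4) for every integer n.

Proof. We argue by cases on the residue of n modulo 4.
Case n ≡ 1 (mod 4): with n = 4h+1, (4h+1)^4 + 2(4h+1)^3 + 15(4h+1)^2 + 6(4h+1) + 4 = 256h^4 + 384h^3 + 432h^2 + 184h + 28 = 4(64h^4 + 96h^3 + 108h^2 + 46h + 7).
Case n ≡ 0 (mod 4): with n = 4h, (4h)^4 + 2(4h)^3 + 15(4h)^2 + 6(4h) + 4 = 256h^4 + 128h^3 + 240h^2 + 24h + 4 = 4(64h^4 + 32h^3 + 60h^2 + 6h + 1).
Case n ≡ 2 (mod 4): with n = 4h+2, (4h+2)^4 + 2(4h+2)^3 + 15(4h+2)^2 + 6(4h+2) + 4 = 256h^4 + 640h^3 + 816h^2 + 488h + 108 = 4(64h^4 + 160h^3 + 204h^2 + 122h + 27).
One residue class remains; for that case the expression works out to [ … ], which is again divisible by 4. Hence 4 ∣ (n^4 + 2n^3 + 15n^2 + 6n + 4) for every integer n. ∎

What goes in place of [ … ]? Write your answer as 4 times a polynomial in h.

The residues treated are {1, 0, 2}, so the missing case is n ≡ 3 (mod 4); write n = 4h+3.
Then (4h+3)^4 + 2(4h+3)^3 + 15(4h+3)^2 + 6(4h+3) + 4 = 256h^4 + 896h^3 + 1392h^2 + 1032h + 292 = 4(64h^4 + 224h^3 + 348h^2 + 258h + 73).

4(64h^4 + 224h^3 + 348h^2 + 258h + 73)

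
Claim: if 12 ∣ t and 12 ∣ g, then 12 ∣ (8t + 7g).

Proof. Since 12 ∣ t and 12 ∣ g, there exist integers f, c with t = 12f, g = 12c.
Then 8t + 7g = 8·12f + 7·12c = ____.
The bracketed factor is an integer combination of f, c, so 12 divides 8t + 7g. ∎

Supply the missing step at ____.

Pull the common 12 out of every term: 8·12f + 7·12c = 12(7c + 8f).
7c + 8f is an integer, which exhibits the divisibility.

12(7c + 8f)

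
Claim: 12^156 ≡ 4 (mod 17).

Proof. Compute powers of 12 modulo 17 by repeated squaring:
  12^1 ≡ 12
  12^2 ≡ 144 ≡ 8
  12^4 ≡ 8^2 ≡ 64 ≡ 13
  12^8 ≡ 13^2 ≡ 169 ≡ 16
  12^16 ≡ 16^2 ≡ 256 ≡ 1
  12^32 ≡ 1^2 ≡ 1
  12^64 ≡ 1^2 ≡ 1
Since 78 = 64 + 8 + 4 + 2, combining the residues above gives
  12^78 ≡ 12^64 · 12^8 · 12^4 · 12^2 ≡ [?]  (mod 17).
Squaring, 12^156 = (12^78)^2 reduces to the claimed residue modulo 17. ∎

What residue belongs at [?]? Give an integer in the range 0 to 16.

15

Multiply the listed residues: 1 · 16 · 13 · 8 = 16 → 208 → 1664.
Reducing modulo 17: 1664 = 97·17 + 15, so 12^78 ≡ 15.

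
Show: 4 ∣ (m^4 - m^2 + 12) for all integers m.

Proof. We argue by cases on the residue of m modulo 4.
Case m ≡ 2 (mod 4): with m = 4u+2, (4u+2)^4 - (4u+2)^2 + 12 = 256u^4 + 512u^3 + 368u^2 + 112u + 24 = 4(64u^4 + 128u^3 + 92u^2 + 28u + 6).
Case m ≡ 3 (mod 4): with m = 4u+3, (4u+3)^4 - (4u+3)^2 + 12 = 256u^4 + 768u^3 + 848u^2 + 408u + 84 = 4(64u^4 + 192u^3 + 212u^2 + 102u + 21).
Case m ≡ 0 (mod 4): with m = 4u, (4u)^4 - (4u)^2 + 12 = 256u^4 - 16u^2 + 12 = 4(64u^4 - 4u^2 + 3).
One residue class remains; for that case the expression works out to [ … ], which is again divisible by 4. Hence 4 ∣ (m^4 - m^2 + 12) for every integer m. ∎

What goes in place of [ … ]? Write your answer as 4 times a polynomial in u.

4(64u^4 + 64u^3 + 20u^2 + 2u + 3)

The residues treated are {2, 3, 0}, so the missing case is m ≡ 1 (mod 4); write m = 4u+1.
Then (4u+1)^4 - (4u+1)^2 + 12 = 256u^4 + 256u^3 + 80u^2 + 8u + 12 = 4(64u^4 + 64u^3 + 20u^2 + 2u + 3).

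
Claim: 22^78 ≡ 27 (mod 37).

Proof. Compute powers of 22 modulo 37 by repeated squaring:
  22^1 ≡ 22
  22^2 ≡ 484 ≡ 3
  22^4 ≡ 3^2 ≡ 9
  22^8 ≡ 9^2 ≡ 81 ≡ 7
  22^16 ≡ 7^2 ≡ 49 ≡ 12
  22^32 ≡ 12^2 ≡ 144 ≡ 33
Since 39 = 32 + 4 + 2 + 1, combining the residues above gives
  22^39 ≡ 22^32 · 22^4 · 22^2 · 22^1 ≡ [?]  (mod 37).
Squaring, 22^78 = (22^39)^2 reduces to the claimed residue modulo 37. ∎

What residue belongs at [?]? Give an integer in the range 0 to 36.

29

22^32 · 22^4 · 22^2 · 22^1 ≡ 33 · 9 · 3 · 22 = 19602.
19602 mod 37 = 29, so 22^39 ≡ 29 (mod 37).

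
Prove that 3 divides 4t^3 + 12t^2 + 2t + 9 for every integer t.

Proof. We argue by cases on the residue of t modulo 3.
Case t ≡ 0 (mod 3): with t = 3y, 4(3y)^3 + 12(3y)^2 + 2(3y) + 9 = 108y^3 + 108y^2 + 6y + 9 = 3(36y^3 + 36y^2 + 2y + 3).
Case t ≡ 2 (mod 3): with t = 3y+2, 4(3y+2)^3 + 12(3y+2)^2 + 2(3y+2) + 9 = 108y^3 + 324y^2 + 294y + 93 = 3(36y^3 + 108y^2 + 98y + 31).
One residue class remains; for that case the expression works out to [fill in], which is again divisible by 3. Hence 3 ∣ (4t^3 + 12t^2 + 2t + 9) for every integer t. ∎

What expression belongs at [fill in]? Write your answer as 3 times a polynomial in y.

The residues treated are {0, 2}, so the missing case is t ≡ 1 (mod 3); write t = 3y+1.
Then 4(3y+1)^3 + 12(3y+1)^2 + 2(3y+1) + 9 = 108y^3 + 216y^2 + 114y + 27 = 3(36y^3 + 72y^2 + 38y + 9).

3(36y^3 + 72y^2 + 38y + 9)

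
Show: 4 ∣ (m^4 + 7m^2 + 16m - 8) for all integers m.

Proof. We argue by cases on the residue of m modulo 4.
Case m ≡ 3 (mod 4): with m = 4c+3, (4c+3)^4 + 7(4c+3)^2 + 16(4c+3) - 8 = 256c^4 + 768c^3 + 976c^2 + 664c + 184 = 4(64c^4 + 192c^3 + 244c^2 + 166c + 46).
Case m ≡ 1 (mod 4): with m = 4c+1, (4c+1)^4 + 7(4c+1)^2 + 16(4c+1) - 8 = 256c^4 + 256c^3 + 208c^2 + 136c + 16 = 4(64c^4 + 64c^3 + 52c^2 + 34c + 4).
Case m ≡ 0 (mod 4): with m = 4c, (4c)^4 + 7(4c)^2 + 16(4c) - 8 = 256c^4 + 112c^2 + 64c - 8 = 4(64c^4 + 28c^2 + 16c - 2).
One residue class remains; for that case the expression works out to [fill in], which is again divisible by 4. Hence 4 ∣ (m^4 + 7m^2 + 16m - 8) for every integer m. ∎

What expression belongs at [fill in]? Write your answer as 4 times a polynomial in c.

4(64c^4 + 128c^3 + 124c^2 + 76c + 17)

The residues treated are {3, 1, 0}, so the missing case is m ≡ 2 (mod 4); write m = 4c+2.
Then (4c+2)^4 + 7(4c+2)^2 + 16(4c+2) - 8 = 256c^4 + 512c^3 + 496c^2 + 304c + 68 = 4(64c^4 + 128c^3 + 124c^2 + 76c + 17).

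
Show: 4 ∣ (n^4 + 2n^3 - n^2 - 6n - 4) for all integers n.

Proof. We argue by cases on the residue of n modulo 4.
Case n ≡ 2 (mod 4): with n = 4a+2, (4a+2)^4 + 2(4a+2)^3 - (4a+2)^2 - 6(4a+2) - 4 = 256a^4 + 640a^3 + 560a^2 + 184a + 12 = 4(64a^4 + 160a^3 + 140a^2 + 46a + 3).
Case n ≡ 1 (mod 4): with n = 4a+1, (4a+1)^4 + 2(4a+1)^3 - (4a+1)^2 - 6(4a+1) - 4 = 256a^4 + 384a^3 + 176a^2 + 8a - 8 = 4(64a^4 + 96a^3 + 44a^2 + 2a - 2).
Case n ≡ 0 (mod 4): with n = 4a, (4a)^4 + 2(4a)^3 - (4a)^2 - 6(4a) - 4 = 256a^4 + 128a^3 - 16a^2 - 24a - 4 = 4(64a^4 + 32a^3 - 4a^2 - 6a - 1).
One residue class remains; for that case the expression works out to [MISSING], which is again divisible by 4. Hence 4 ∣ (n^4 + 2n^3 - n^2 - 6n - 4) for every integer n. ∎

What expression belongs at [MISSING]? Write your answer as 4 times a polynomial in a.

Only n ≡ 3 (mod 4) is unaccounted for. Put n = 4a+3:
(4a+3)^4 + 2(4a+3)^3 - (4a+3)^2 - 6(4a+3) - 4 expands to 256a^4 + 896a^3 + 1136a^2 + 600a + 104,
and factoring out 4 leaves 4(64a^4 + 224a^3 + 284a^2 + 150a + 26).

4(64a^4 + 224a^3 + 284a^2 + 150a + 26)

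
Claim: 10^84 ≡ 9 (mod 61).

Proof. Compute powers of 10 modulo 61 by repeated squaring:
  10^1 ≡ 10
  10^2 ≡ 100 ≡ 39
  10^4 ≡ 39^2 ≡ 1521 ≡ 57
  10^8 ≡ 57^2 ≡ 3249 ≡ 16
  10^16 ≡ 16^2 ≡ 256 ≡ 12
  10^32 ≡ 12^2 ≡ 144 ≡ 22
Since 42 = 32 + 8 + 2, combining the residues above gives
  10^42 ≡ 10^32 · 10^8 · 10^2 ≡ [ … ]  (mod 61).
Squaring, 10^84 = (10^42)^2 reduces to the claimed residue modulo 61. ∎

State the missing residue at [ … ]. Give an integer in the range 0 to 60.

Multiply the listed residues: 22 · 16 · 39 = 352 → 13728.
Reducing modulo 61: 13728 = 225·61 + 3, so 10^42 ≡ 3.

3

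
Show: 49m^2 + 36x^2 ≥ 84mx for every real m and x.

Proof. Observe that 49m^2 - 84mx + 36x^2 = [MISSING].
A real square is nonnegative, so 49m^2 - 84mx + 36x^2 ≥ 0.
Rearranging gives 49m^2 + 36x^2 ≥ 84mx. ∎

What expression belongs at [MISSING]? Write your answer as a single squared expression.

(7m - 6x)^2

49m^2 - 84mx + 36x^2 is a perfect-square trinomial: the outer terms are (7m)^2 and (6x)^2, and the cross term is -2·7m·6x.
So 49m^2 - 84mx + 36x^2 = (7m - 6x)^2 ≥ 0.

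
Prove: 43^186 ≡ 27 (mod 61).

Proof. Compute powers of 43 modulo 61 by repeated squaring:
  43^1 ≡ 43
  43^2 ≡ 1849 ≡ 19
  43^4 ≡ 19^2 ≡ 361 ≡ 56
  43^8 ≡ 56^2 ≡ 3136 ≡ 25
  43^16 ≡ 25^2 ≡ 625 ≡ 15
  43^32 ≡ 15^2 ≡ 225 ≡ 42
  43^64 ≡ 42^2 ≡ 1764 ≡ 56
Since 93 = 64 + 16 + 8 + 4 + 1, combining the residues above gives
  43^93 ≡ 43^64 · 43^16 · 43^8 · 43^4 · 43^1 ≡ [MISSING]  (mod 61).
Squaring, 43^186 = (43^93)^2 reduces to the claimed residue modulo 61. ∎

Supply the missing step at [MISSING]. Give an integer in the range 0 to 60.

Multiply the listed residues: 56 · 15 · 25 · 56 · 43 = 840 → 21000 → 1176000 → 50568000.
Reducing modulo 61: 50568000 = 828983·61 + 37, so 43^93 ≡ 37.

37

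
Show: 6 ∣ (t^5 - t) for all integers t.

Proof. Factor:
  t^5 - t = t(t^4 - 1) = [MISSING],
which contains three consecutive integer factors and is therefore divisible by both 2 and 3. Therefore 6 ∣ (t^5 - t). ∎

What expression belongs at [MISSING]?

t^4 - 1 = (t^2 - 1)(t^2 + 1), and t^2 - 1 = (t-1)(t+1).
So t(t^4 - 1) = (t - 1)t(t + 1)(t^2 + 1).

(t - 1)t(t + 1)(t^2 + 1)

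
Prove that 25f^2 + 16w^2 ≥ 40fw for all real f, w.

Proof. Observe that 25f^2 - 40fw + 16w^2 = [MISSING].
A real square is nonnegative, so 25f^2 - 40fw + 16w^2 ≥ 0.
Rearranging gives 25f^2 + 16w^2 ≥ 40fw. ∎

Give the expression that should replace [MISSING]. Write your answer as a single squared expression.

25f^2 - 40fw + 16w^2 is a perfect-square trinomial: the outer terms are (5f)^2 and (4w)^2, and the cross term is -2·5f·4w.
So 25f^2 - 40fw + 16w^2 = (5f - 4w)^2 ≥ 0.

(5f - 4w)^2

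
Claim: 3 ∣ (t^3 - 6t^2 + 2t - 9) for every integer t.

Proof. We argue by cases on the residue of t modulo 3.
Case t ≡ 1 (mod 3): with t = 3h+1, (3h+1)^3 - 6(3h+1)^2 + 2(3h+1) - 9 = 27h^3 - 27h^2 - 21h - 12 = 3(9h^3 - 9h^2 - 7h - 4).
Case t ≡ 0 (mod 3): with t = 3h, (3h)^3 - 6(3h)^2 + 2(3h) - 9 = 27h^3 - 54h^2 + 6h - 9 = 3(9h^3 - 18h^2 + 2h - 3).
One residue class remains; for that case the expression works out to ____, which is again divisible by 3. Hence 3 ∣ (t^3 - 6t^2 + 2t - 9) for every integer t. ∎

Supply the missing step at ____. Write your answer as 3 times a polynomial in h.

Only t ≡ 2 (mod 3) is unaccounted for. Put t = 3h+2:
(3h+2)^3 - 6(3h+2)^2 + 2(3h+2) - 9 expands to 27h^3 - 30h - 21,
and factoring out 3 leaves 3(9h^3 - 10h - 7).

3(9h^3 - 10h - 7)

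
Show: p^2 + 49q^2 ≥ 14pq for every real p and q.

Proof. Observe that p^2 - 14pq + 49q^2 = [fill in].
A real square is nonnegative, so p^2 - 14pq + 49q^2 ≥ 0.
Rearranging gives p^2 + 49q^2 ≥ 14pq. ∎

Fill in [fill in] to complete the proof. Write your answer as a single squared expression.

p^2 - 14pq + 49q^2 is a perfect-square trinomial: the outer terms are (p)^2 and (7q)^2, and the cross term is -2·p·7q.
So p^2 - 14pq + 49q^2 = (p - 7q)^2 ≥ 0.

(p - 7q)^2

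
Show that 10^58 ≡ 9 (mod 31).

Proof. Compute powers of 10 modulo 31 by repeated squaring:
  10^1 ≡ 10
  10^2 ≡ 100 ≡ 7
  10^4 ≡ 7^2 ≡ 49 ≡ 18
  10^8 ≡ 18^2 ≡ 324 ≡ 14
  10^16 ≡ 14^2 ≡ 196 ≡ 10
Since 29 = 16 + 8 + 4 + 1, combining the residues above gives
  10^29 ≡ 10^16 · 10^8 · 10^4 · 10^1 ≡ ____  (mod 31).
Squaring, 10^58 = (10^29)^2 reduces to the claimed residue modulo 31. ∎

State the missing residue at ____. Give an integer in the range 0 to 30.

28

Multiply the listed residues: 10 · 14 · 18 · 10 = 140 → 2520 → 25200.
Reducing modulo 31: 25200 = 812·31 + 28, so 10^29 ≡ 28.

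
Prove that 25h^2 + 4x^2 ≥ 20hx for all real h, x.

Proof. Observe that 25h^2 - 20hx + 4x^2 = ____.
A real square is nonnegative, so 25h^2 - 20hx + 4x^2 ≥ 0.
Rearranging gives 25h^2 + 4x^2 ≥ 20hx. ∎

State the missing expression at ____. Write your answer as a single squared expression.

The leading and trailing coefficients are 5^2 and 2^2, and 20 = 2·5·2, so the trinomial is (5h - 2x)^2.
Hence 25h^2 - 20hx + 4x^2 ≥ 0.

(5h - 2x)^2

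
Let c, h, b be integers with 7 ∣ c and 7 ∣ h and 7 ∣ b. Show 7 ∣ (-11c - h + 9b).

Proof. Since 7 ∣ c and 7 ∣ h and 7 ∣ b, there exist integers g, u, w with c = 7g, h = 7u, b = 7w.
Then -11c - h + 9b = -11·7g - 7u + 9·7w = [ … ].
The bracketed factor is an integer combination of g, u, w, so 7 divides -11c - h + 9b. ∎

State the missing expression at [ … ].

Each term has a factor of 7: -11·7g - 7u + 9·7w = 7·(-11g - u + 9w).
Since -11g - u + 9w is an integer, 7 ∣ (-11c - h + 9b).

7(-11g - u + 9w)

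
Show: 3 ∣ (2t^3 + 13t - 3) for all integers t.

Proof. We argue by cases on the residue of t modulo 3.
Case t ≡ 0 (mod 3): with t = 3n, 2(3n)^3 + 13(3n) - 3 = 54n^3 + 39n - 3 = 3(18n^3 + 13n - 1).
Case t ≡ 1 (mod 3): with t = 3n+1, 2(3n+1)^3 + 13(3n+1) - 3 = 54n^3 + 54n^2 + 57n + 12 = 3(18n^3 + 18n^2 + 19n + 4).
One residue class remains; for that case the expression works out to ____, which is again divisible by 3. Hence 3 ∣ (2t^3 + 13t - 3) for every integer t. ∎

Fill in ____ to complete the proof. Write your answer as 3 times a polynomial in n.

3(18n^3 + 36n^2 + 37n + 13)

The residues treated are {0, 1}, so the missing case is t ≡ 2 (mod 3); write t = 3n+2.
Then 2(3n+2)^3 + 13(3n+2) - 3 = 54n^3 + 108n^2 + 111n + 39 = 3(18n^3 + 36n^2 + 37n + 13).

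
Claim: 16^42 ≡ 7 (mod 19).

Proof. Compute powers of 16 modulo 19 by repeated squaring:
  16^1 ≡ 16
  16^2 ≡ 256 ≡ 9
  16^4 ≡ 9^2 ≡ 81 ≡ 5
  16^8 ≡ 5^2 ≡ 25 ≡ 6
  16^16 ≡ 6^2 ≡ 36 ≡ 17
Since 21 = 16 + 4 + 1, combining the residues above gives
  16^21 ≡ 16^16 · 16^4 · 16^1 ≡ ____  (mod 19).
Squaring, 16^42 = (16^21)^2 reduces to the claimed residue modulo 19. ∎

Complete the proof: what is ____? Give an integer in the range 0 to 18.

11

16^16 · 16^4 · 16^1 ≡ 17 · 5 · 16 = 1360.
1360 mod 19 = 11, so 16^21 ≡ 11 (mod 19).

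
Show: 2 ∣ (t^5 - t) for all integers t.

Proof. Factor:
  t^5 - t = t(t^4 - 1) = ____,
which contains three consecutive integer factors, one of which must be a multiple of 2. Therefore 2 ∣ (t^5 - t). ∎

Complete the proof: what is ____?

(t - 1)t(t + 1)(t^2 + 1)

t^4 - 1 = (t^2 - 1)(t^2 + 1), and t^2 - 1 = (t-1)(t+1).
So t(t^4 - 1) = (t - 1)t(t + 1)(t^2 + 1).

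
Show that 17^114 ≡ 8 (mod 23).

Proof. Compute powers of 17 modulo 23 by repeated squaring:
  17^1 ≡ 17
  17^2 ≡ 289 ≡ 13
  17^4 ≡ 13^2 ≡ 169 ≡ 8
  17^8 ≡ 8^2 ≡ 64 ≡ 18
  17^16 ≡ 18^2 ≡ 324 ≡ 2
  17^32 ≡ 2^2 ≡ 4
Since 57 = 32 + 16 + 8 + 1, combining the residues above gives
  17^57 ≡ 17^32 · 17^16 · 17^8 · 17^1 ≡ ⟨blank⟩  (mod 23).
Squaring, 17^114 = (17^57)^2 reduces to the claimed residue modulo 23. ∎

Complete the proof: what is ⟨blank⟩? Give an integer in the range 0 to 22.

Multiply the listed residues: 4 · 2 · 18 · 17 = 8 → 144 → 2448.
Reducing modulo 23: 2448 = 106·23 + 10, so 17^57 ≡ 10.

10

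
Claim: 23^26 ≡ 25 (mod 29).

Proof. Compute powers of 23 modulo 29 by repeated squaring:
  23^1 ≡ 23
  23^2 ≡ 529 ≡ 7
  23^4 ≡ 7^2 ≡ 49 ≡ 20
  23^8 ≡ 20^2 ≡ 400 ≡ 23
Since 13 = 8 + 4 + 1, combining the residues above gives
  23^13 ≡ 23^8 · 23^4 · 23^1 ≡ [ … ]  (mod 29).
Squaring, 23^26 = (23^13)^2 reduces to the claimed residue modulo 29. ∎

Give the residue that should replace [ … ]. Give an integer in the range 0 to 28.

24

Multiply the listed residues: 23 · 20 · 23 = 460 → 10580.
Reducing modulo 29: 10580 = 364·29 + 24, so 23^13 ≡ 24.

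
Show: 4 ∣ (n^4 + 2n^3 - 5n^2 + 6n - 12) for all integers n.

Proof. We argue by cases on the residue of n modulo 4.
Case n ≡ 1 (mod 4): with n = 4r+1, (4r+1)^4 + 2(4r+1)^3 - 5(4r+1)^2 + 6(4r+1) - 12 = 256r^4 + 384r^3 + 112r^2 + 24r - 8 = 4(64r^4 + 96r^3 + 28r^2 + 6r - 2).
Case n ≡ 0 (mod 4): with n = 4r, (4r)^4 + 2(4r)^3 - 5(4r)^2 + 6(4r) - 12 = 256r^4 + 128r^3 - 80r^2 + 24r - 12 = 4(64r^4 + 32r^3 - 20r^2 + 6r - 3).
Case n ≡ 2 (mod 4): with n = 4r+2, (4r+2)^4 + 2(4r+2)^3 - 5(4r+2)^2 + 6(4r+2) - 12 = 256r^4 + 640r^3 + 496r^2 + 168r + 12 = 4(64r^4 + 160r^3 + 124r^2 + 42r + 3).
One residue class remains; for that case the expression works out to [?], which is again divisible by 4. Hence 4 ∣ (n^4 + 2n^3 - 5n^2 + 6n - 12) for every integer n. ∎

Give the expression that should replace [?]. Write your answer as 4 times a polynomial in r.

4(64r^4 + 224r^3 + 268r^2 + 138r + 24)

Only n ≡ 3 (mod 4) is unaccounted for. Put n = 4r+3:
(4r+3)^4 + 2(4r+3)^3 - 5(4r+3)^2 + 6(4r+3) - 12 expands to 256r^4 + 896r^3 + 1072r^2 + 552r + 96,
and factoring out 4 leaves 4(64r^4 + 224r^3 + 268r^2 + 138r + 24).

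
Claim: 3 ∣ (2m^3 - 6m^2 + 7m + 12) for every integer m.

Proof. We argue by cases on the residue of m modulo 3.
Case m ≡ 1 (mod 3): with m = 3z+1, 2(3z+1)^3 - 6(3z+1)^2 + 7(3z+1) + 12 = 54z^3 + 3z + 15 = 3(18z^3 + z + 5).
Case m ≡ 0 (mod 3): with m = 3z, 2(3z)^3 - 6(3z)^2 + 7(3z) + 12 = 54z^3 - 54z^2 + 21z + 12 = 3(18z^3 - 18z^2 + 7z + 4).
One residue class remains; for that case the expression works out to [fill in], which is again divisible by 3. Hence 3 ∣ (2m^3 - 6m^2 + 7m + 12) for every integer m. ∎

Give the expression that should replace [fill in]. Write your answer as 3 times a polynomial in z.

Only m ≡ 2 (mod 3) is unaccounted for. Put m = 3z+2:
2(3z+2)^3 - 6(3z+2)^2 + 7(3z+2) + 12 expands to 54z^3 + 54z^2 + 21z + 18,
and factoring out 3 leaves 3(18z^3 + 18z^2 + 7z + 6).

3(18z^3 + 18z^2 + 7z + 6)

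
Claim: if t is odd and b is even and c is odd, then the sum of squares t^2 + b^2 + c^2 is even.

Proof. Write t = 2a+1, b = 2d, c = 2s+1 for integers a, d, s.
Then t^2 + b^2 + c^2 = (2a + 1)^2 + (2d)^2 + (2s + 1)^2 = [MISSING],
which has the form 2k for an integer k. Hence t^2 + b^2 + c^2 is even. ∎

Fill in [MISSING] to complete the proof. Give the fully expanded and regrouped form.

2(2a^2 + 2a + 2d^2 + 2s^2 + 2s + 1)

(2a + 1)^2 + (2d)^2 + (2s + 1)^2 = 4a^2 + 4a + 4d^2 + 4s^2 + 4s + 2
= 2(2a^2 + 2a + 2d^2 + 2s^2 + 2s + 1).
Since 2a^2 + 2a + 2d^2 + 2s^2 + 2s + 1 is an integer, the sum of squares is of the form 2k for an integer k.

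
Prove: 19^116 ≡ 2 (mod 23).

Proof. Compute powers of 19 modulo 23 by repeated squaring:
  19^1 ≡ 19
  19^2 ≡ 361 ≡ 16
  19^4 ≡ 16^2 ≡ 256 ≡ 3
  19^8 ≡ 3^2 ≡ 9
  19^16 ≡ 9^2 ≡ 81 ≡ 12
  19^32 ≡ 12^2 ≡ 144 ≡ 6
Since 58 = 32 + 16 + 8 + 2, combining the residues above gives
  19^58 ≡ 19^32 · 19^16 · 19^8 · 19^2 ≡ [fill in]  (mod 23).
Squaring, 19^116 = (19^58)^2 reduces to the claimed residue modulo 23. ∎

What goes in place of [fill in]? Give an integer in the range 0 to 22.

Multiply the listed residues: 6 · 12 · 9 · 16 = 72 → 648 → 10368.
Reducing modulo 23: 10368 = 450·23 + 18, so 19^58 ≡ 18.

18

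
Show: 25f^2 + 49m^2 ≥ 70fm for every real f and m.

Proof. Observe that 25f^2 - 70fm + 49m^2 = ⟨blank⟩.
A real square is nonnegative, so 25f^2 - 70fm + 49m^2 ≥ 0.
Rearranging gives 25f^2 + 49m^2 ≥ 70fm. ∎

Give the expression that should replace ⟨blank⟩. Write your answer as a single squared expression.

The leading and trailing coefficients are 5^2 and 7^2, and 70 = 2·5·7, so the trinomial is (5f - 7m)^2.
Hence 25f^2 - 70fm + 49m^2 ≥ 0.

(5f - 7m)^2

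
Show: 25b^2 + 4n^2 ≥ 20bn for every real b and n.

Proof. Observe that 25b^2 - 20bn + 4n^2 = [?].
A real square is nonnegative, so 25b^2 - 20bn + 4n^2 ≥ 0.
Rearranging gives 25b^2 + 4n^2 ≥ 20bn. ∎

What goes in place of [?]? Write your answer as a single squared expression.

(5b - 2n)^2

25b^2 - 20bn + 4n^2 is a perfect-square trinomial: the outer terms are (5b)^2 and (2n)^2, and the cross term is -2·5b·2n.
So 25b^2 - 20bn + 4n^2 = (5b - 2n)^2 ≥ 0.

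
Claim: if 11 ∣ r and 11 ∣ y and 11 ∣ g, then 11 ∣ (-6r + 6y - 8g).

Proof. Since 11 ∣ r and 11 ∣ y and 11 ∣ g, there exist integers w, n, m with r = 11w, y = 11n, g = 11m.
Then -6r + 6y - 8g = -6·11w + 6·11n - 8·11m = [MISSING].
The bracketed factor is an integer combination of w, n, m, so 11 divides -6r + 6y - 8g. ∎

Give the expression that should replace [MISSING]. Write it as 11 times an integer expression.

11(-8m + 6n - 6w)

Each term has a factor of 11: -6·11w + 6·11n - 8·11m = 11·(-8m + 6n - 6w).
Since -8m + 6n - 6w is an integer, 11 ∣ (-6r + 6y - 8g).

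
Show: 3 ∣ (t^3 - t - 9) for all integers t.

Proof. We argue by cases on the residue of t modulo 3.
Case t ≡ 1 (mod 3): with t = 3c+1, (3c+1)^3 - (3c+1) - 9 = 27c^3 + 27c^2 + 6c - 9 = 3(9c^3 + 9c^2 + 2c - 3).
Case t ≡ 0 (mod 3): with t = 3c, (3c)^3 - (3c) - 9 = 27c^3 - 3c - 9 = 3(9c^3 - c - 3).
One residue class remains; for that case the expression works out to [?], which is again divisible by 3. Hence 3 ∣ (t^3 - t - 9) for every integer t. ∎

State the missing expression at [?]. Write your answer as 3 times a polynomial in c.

3(9c^3 + 18c^2 + 11c - 1)

Only t ≡ 2 (mod 3) is unaccounted for. Put t = 3c+2:
(3c+2)^3 - (3c+2) - 9 expands to 27c^3 + 54c^2 + 33c - 3,
and factoring out 3 leaves 3(9c^3 + 18c^2 + 11c - 1).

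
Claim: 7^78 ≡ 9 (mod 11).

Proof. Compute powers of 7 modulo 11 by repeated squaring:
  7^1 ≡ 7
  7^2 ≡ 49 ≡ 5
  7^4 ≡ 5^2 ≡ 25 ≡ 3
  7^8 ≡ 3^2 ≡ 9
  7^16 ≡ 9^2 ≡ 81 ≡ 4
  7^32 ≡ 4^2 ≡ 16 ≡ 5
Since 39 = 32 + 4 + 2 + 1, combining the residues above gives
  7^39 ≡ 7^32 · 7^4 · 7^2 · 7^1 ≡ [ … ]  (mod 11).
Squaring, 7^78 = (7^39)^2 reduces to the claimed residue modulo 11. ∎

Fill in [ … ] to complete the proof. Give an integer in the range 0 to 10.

8

Multiply the listed residues: 5 · 3 · 5 · 7 = 15 → 75 → 525.
Reducing modulo 11: 525 = 47·11 + 8, so 7^39 ≡ 8.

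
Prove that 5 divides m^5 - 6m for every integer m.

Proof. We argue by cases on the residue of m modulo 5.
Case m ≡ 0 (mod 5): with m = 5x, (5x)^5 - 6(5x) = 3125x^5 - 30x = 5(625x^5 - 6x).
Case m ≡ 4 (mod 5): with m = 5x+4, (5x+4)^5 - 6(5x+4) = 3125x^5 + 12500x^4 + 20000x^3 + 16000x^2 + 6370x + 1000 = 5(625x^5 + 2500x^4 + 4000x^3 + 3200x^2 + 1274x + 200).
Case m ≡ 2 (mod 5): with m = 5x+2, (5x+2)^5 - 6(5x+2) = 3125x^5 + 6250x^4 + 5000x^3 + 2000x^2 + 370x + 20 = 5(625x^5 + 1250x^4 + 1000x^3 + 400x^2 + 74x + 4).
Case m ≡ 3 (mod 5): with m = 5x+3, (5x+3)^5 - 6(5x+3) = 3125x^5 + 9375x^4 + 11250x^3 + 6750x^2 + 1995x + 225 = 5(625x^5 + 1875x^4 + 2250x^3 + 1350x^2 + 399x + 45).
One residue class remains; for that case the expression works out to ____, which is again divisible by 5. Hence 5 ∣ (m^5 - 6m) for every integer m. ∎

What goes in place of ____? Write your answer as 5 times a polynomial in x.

Only m ≡ 1 (mod 5) is unaccounted for. Put m = 5x+1:
(5x+1)^5 - 6(5x+1) expands to 3125x^5 + 3125x^4 + 1250x^3 + 250x^2 - 5x - 5,
and factoring out 5 leaves 5(625x^5 + 625x^4 + 250x^3 + 50x^2 - x - 1).

5(625x^5 + 625x^4 + 250x^3 + 50x^2 - x - 1)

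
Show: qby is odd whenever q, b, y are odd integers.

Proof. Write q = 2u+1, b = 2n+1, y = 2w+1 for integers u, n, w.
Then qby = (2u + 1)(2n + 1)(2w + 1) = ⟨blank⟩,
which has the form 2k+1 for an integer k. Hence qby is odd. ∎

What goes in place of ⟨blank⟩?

(2u + 1)(2n + 1)(2w + 1) = 8nuw + 4nu + 4nw + 2n + 4uw + 2u + 2w + 1
= 2(4nuw + 2nu + 2nw + n + 2uw + u + w) + 1.
Since 4nuw + 2nu + 2nw + n + 2uw + u + w is an integer, the product is of the form 2k+1 for an integer k.

2(4nuw + 2nu + 2nw + n + 2uw + u + w) + 1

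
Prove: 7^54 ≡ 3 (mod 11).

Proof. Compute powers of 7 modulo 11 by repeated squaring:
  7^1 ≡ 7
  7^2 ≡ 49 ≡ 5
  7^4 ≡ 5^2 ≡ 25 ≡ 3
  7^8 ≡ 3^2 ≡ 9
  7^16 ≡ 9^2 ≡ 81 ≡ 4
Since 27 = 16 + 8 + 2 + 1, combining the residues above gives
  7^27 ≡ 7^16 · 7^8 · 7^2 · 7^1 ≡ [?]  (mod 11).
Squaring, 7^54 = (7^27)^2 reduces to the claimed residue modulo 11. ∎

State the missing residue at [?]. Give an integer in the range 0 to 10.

6

Multiply the listed residues: 4 · 9 · 5 · 7 = 36 → 180 → 1260.
Reducing modulo 11: 1260 = 114·11 + 6, so 7^27 ≡ 6.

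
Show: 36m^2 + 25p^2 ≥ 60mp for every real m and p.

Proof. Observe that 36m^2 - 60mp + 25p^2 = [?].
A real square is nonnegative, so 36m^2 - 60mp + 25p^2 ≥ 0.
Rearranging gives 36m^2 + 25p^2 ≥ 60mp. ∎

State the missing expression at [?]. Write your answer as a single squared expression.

(6m - 5p)^2

The leading and trailing coefficients are 6^2 and 5^2, and 60 = 2·6·5, so the trinomial is (6m - 5p)^2.
Hence 36m^2 - 60mp + 25p^2 ≥ 0.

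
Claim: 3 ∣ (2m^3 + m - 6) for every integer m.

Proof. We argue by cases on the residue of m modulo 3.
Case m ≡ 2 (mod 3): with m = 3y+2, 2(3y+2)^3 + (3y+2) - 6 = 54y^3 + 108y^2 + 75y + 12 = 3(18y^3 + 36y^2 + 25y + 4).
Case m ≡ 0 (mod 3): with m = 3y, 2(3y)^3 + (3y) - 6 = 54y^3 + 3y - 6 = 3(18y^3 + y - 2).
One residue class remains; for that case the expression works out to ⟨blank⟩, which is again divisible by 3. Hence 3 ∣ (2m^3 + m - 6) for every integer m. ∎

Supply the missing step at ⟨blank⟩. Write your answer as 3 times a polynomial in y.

3(18y^3 + 18y^2 + 7y - 1)

The residues treated are {2, 0}, so the missing case is m ≡ 1 (mod 3); write m = 3y+1.
Then 2(3y+1)^3 + (3y+1) - 6 = 54y^3 + 54y^2 + 21y - 3 = 3(18y^3 + 18y^2 + 7y - 1).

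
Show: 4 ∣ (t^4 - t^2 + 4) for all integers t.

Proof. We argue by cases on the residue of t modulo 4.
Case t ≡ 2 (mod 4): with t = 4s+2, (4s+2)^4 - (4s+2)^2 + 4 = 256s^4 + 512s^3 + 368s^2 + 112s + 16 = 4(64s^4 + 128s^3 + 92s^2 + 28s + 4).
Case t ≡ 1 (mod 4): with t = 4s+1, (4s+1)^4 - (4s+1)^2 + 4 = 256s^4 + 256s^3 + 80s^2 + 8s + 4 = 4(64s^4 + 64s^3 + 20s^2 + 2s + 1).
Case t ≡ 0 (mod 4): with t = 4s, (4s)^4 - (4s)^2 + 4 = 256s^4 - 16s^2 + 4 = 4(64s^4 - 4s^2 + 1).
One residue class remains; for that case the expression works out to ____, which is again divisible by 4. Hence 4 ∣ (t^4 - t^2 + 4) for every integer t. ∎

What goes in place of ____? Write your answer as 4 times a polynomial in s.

4(64s^4 + 192s^3 + 212s^2 + 102s + 19)

Only t ≡ 3 (mod 4) is unaccounted for. Put t = 4s+3:
(4s+3)^4 - (4s+3)^2 + 4 expands to 256s^4 + 768s^3 + 848s^2 + 408s + 76,
and factoring out 4 leaves 4(64s^4 + 192s^3 + 212s^2 + 102s + 19).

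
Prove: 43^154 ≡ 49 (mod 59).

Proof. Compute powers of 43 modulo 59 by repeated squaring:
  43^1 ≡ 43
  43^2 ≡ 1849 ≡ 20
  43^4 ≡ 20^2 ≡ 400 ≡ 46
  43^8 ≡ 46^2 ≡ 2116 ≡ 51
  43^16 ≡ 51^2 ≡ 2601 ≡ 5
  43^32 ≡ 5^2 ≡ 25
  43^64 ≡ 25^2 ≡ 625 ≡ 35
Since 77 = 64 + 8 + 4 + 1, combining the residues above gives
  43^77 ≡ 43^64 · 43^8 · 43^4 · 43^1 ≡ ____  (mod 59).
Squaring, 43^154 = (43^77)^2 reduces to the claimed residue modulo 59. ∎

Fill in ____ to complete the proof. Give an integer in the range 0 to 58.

Multiply the listed residues: 35 · 51 · 46 · 43 = 1785 → 82110 → 3530730.
Reducing modulo 59: 3530730 = 59842·59 + 52, so 43^77 ≡ 52.

52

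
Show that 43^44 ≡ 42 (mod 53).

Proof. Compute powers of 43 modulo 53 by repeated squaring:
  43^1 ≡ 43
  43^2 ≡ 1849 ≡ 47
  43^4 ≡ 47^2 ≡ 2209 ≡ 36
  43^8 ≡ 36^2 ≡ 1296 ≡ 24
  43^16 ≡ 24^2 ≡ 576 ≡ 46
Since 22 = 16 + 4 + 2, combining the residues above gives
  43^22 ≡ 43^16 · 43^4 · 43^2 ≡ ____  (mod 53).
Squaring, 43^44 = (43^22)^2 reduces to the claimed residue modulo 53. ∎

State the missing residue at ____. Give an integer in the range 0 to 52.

28

43^16 · 43^4 · 43^2 ≡ 46 · 36 · 47 = 77832.
77832 mod 53 = 28, so 43^22 ≡ 28 (mod 53).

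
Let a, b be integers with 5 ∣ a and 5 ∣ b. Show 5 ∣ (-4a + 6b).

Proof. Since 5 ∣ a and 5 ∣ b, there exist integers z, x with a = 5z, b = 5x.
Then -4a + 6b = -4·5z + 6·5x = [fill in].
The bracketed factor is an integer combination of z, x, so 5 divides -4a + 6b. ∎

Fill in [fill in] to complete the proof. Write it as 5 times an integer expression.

Each term has a factor of 5: -4·5z + 6·5x = 5·(6x - 4z).
Since 6x - 4z is an integer, 5 ∣ (-4a + 6b).

5(6x - 4z)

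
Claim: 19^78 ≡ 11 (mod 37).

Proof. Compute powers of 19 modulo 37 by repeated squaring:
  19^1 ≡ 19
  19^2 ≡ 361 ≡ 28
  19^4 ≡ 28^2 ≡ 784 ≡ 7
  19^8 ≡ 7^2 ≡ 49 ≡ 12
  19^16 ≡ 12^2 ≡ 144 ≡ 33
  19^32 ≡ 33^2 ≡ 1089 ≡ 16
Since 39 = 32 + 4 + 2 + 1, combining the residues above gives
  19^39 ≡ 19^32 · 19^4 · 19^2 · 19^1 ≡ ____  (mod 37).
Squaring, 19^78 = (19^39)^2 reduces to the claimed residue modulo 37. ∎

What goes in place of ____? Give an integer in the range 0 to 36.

19^32 · 19^4 · 19^2 · 19^1 ≡ 16 · 7 · 28 · 19 = 59584.
59584 mod 37 = 14, so 19^39 ≡ 14 (mod 37).

14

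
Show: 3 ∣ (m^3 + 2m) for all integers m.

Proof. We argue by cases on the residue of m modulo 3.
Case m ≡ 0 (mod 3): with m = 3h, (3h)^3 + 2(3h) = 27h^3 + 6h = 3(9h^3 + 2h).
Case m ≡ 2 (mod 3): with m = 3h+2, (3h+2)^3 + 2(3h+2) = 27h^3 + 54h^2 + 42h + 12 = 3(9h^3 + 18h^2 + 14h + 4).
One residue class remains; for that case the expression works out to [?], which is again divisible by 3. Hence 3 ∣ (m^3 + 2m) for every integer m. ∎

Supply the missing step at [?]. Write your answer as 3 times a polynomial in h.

Only m ≡ 1 (mod 3) is unaccounted for. Put m = 3h+1:
(3h+1)^3 + 2(3h+1) expands to 27h^3 + 27h^2 + 15h + 3,
and factoring out 3 leaves 3(9h^3 + 9h^2 + 5h + 1).

3(9h^3 + 9h^2 + 5h + 1)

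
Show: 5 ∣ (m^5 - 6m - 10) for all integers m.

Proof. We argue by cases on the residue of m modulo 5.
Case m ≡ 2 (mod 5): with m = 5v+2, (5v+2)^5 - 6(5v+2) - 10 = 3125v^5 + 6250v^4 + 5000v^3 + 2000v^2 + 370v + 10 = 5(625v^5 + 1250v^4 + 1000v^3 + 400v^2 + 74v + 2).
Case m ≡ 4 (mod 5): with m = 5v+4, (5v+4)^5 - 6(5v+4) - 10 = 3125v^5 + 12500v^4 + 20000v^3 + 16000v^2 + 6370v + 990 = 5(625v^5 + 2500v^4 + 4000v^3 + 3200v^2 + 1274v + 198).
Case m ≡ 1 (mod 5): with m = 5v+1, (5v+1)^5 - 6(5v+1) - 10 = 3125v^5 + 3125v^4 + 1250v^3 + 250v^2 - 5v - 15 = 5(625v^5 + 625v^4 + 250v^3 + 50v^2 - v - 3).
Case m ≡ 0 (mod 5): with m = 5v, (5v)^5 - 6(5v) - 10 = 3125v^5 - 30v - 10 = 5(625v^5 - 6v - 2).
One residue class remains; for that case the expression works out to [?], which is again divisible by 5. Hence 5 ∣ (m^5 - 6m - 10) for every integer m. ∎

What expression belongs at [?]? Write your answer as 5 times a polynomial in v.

5(625v^5 + 1875v^4 + 2250v^3 + 1350v^2 + 399v + 43)

The residues treated are {2, 4, 1, 0}, so the missing case is m ≡ 3 (mod 5); write m = 5v+3.
Then (5v+3)^5 - 6(5v+3) - 10 = 3125v^5 + 9375v^4 + 11250v^3 + 6750v^2 + 1995v + 215 = 5(625v^5 + 1875v^4 + 2250v^3 + 1350v^2 + 399v + 43).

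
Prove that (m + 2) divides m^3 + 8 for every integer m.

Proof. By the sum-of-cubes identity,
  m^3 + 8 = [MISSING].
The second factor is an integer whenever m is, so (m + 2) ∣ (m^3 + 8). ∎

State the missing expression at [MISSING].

(m + 2)(m^2 - 2m + 4)

a^3 + b^3 = (a + b)(a^2 - ab + b^2). With a = m, b = 2:
m^3 + 8 = (m + 2)(m^2 - 2m + 4).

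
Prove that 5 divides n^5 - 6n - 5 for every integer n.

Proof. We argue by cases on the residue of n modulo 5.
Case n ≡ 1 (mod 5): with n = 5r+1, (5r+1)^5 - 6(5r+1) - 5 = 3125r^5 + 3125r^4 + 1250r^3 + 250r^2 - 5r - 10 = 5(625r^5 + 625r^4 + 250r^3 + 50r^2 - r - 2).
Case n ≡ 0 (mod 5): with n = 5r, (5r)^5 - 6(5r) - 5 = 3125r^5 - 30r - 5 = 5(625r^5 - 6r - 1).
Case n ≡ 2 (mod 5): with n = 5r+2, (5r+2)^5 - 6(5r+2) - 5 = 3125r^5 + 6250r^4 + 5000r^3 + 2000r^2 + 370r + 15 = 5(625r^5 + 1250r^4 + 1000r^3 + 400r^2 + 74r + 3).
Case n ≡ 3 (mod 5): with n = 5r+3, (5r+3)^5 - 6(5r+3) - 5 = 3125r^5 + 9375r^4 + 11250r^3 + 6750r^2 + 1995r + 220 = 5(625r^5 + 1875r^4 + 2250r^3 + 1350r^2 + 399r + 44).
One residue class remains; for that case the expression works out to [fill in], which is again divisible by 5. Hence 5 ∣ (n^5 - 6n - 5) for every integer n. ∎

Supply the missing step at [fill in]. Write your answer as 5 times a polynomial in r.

5(625r^5 + 2500r^4 + 4000r^3 + 3200r^2 + 1274r + 199)

Only n ≡ 4 (mod 5) is unaccounted for. Put n = 5r+4:
(5r+4)^5 - 6(5r+4) - 5 expands to 3125r^5 + 12500r^4 + 20000r^3 + 16000r^2 + 6370r + 995,
and factoring out 5 leaves 5(625r^5 + 2500r^4 + 4000r^3 + 3200r^2 + 1274r + 199).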